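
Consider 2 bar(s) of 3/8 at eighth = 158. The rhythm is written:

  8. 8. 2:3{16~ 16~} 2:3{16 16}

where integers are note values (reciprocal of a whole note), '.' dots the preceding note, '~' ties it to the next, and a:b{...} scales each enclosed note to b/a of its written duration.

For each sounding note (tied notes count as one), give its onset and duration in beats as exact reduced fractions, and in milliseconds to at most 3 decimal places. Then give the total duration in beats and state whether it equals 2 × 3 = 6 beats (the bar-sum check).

1) 0.0ms=0b +569.62ms=3/2b
2) 569.62ms=3/2b +569.62ms=3/2b
3) 1139.241ms=3b +854.43ms=9/4b
4) 1993.671ms=21/4b +284.81ms=3/4b
Σ=6b of 6 (158bpm 3/8) — PASS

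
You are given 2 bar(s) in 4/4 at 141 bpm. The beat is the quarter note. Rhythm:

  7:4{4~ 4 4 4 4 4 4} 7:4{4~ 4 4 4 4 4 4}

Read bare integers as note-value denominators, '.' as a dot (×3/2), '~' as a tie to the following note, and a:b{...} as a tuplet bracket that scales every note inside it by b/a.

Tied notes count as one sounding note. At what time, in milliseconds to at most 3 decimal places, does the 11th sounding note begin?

note 11 onset = 48/7b = 2917.933ms

1. 0.0ms @ 0 + 486.322ms (8/7)
2. 486.322ms @ 8/7 + 243.161ms (4/7)
3. 729.483ms @ 12/7 + 243.161ms (4/7)
4. 972.644ms @ 16/7 + 243.161ms (4/7)
5. 1215.805ms @ 20/7 + 243.161ms (4/7)
6. 1458.967ms @ 24/7 + 243.161ms (4/7)
7. 1702.128ms @ 4 + 486.322ms (8/7)
8. 2188.45ms @ 36/7 + 243.161ms (4/7)
9. 2431.611ms @ 40/7 + 243.161ms (4/7)
10. 2674.772ms @ 44/7 + 243.161ms (4/7)
11. 2917.933ms @ 48/7 + 243.161ms (4/7)
12. 3161.094ms @ 52/7 + 243.161ms (4/7)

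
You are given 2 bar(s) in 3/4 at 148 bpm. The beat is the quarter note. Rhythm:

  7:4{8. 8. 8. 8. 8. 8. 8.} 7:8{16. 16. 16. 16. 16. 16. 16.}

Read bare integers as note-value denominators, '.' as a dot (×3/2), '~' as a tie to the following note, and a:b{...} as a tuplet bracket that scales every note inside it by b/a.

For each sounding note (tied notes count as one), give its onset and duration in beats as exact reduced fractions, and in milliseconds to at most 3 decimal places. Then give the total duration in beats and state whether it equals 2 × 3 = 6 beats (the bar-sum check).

1) 0.0ms=0b +173.745ms=3/7b
2) 173.745ms=3/7b +173.745ms=3/7b
3) 347.49ms=6/7b +173.745ms=3/7b
4) 521.236ms=9/7b +173.745ms=3/7b
5) 694.981ms=12/7b +173.745ms=3/7b
6) 868.726ms=15/7b +173.745ms=3/7b
7) 1042.471ms=18/7b +173.745ms=3/7b
8) 1216.216ms=3b +173.745ms=3/7b
9) 1389.961ms=24/7b +173.745ms=3/7b
10) 1563.707ms=27/7b +173.745ms=3/7b
11) 1737.452ms=30/7b +173.745ms=3/7b
12) 1911.197ms=33/7b +173.745ms=3/7b
13) 2084.942ms=36/7b +173.745ms=3/7b
14) 2258.687ms=39/7b +173.745ms=3/7b
Σ=6b of 6 (148bpm 3/4) — PASS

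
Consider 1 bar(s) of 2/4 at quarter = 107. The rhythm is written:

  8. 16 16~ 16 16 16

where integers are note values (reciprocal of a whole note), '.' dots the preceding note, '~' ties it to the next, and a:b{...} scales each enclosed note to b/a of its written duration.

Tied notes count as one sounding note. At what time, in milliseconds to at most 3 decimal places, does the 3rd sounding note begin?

note 3 onset = 1b = 560.748ms

1. 0.0ms @ 0 + 420.561ms (3/4)
2. 420.561ms @ 3/4 + 140.187ms (1/4)
3. 560.748ms @ 1 + 280.374ms (1/2)
4. 841.121ms @ 3/2 + 140.187ms (1/4)
5. 981.308ms @ 7/4 + 140.187ms (1/4)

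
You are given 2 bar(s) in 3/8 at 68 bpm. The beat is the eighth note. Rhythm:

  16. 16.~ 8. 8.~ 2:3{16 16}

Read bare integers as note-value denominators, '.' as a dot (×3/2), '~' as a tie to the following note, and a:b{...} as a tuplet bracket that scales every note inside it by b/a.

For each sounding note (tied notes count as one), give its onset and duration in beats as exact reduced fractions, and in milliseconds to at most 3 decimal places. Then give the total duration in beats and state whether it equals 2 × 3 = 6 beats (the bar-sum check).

1) 0.0ms=0b +661.765ms=3/4b
2) 661.765ms=3/4b +1985.294ms=9/4b
3) 2647.059ms=3b +1985.294ms=9/4b
4) 4632.353ms=21/4b +661.765ms=3/4b
Σ=6b of 6 (68bpm 3/8) — PASS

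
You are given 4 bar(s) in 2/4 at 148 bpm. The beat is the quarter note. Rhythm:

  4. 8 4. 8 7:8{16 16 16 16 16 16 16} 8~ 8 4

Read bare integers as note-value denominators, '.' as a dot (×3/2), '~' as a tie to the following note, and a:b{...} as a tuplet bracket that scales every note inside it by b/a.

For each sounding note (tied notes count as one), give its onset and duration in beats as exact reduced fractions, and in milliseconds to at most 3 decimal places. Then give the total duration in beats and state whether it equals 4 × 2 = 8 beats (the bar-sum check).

1) 0.0ms=0b +608.108ms=3/2b
2) 608.108ms=3/2b +202.703ms=1/2b
3) 810.811ms=2b +608.108ms=3/2b
4) 1418.919ms=7/2b +202.703ms=1/2b
5) 1621.622ms=4b +115.83ms=2/7b
6) 1737.452ms=30/7b +115.83ms=2/7b
7) 1853.282ms=32/7b +115.83ms=2/7b
8) 1969.112ms=34/7b +115.83ms=2/7b
9) 2084.942ms=36/7b +115.83ms=2/7b
10) 2200.772ms=38/7b +115.83ms=2/7b
11) 2316.602ms=40/7b +115.83ms=2/7b
12) 2432.432ms=6b +405.405ms=1b
13) 2837.838ms=7b +405.405ms=1b
Σ=8b of 8 (148bpm 2/4) — PASS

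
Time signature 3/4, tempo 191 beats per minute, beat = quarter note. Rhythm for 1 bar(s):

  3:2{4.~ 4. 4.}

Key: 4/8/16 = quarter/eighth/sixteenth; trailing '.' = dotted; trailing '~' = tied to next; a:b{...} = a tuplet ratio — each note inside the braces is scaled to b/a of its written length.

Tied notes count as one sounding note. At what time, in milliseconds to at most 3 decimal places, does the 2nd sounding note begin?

1. 0.0ms @ 0 + 628.272ms (2)
2. 628.272ms @ 2 + 314.136ms (1)

note 2 onset = 2b = 628.272ms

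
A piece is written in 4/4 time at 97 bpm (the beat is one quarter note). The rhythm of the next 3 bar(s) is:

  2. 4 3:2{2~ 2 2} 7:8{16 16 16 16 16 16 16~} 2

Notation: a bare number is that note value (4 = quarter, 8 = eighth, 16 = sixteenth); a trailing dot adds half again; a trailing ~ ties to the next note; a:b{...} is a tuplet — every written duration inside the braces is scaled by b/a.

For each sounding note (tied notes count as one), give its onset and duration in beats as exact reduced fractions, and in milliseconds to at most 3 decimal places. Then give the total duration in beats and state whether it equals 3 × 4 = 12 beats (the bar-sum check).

1) 0.0ms=0b +1855.67ms=3b
2) 1855.67ms=3b +618.557ms=1b
3) 2474.227ms=4b +1649.485ms=8/3b
4) 4123.711ms=20/3b +824.742ms=4/3b
5) 4948.454ms=8b +176.73ms=2/7b
6) 5125.184ms=58/7b +176.73ms=2/7b
7) 5301.915ms=60/7b +176.73ms=2/7b
8) 5478.645ms=62/7b +176.73ms=2/7b
9) 5655.376ms=64/7b +176.73ms=2/7b
10) 5832.106ms=66/7b +176.73ms=2/7b
11) 6008.837ms=68/7b +1413.844ms=16/7b
Σ=12b of 12 (97bpm 4/4) — PASS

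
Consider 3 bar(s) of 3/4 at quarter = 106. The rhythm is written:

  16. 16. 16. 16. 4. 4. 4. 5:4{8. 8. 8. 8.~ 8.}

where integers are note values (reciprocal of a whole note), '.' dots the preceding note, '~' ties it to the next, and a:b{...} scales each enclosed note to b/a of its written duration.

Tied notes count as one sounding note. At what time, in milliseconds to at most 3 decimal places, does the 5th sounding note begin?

note 5 onset = 3/2b = 849.057ms

1. 0.0ms @ 0 + 212.264ms (3/8)
2. 212.264ms @ 3/8 + 212.264ms (3/8)
3. 424.528ms @ 3/4 + 212.264ms (3/8)
4. 636.792ms @ 9/8 + 212.264ms (3/8)
5. 849.057ms @ 3/2 + 849.057ms (3/2)
6. 1698.113ms @ 3 + 849.057ms (3/2)
7. 2547.17ms @ 9/2 + 849.057ms (3/2)
8. 3396.226ms @ 6 + 339.623ms (3/5)
9. 3735.849ms @ 33/5 + 339.623ms (3/5)
10. 4075.472ms @ 36/5 + 339.623ms (3/5)
11. 4415.094ms @ 39/5 + 679.245ms (6/5)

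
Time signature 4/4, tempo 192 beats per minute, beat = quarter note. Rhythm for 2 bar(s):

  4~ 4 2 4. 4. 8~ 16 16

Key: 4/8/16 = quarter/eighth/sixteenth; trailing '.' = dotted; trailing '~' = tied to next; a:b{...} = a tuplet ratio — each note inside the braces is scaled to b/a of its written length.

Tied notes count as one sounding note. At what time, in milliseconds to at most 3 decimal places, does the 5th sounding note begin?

note 5 onset = 7b = 2187.5ms

1. 0.0ms @ 0 + 625.0ms (2)
2. 625.0ms @ 2 + 625.0ms (2)
3. 1250.0ms @ 4 + 468.75ms (3/2)
4. 1718.75ms @ 11/2 + 468.75ms (3/2)
5. 2187.5ms @ 7 + 234.375ms (3/4)
6. 2421.875ms @ 31/4 + 78.125ms (1/4)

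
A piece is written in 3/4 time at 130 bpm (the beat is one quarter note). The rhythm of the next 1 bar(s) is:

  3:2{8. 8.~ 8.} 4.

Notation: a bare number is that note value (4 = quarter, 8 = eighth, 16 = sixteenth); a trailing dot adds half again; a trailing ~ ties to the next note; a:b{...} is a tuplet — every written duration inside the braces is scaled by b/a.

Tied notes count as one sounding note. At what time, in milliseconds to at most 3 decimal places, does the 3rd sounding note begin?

note 3 onset = 3/2b = 692.308ms

1. 0.0ms @ 0 + 230.769ms (1/2)
2. 230.769ms @ 1/2 + 461.538ms (1)
3. 692.308ms @ 3/2 + 692.308ms (3/2)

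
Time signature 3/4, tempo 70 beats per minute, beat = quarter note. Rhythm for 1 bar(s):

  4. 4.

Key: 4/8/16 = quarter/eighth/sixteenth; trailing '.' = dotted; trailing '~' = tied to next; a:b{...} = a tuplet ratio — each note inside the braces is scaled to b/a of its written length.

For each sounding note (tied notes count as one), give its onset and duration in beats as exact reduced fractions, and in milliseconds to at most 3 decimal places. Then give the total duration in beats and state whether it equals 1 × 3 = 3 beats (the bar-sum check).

1) 0.0ms=0b +1285.714ms=3/2b
2) 1285.714ms=3/2b +1285.714ms=3/2b
Σ=3b of 3 (70bpm 3/4) — PASS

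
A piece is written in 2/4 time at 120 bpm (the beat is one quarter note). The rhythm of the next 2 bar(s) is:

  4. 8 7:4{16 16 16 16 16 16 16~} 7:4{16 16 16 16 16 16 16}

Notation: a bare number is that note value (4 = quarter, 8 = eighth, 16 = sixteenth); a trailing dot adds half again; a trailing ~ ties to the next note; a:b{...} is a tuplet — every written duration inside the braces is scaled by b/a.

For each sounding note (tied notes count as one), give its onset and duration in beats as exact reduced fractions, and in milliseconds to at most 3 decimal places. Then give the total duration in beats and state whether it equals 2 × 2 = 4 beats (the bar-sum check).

1) 0.0ms=0b +750.0ms=3/2b
2) 750.0ms=3/2b +250.0ms=1/2b
3) 1000.0ms=2b +71.429ms=1/7b
4) 1071.429ms=15/7b +71.429ms=1/7b
5) 1142.857ms=16/7b +71.429ms=1/7b
6) 1214.286ms=17/7b +71.429ms=1/7b
7) 1285.714ms=18/7b +71.429ms=1/7b
8) 1357.143ms=19/7b +71.429ms=1/7b
9) 1428.571ms=20/7b +142.857ms=2/7b
10) 1571.429ms=22/7b +71.429ms=1/7b
11) 1642.857ms=23/7b +71.429ms=1/7b
12) 1714.286ms=24/7b +71.429ms=1/7b
13) 1785.714ms=25/7b +71.429ms=1/7b
14) 1857.143ms=26/7b +71.429ms=1/7b
15) 1928.571ms=27/7b +71.429ms=1/7b
Σ=4b of 4 (120bpm 2/4) — PASS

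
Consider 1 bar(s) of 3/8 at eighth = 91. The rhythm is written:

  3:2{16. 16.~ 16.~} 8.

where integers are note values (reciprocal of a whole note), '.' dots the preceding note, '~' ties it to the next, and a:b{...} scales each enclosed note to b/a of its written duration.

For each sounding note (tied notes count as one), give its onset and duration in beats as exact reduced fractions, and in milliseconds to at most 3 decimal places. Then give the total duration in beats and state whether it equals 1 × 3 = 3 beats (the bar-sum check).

1) 0.0ms=0b +329.67ms=1/2b
2) 329.67ms=1/2b +1648.352ms=5/2b
Σ=3b of 3 (91bpm 3/8) — PASS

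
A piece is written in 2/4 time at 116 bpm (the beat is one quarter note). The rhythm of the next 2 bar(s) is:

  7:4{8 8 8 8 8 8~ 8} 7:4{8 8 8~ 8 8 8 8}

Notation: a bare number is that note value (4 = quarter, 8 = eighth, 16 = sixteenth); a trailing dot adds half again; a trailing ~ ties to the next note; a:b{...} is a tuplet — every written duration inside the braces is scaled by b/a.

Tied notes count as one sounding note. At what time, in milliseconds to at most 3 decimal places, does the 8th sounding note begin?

1. 0.0ms @ 0 + 147.783ms (2/7)
2. 147.783ms @ 2/7 + 147.783ms (2/7)
3. 295.567ms @ 4/7 + 147.783ms (2/7)
4. 443.35ms @ 6/7 + 147.783ms (2/7)
5. 591.133ms @ 8/7 + 147.783ms (2/7)
6. 738.916ms @ 10/7 + 295.567ms (4/7)
7. 1034.483ms @ 2 + 147.783ms (2/7)
8. 1182.266ms @ 16/7 + 147.783ms (2/7)
9. 1330.049ms @ 18/7 + 295.567ms (4/7)
10. 1625.616ms @ 22/7 + 147.783ms (2/7)
11. 1773.399ms @ 24/7 + 147.783ms (2/7)
12. 1921.182ms @ 26/7 + 147.783ms (2/7)

note 8 onset = 16/7b = 1182.266ms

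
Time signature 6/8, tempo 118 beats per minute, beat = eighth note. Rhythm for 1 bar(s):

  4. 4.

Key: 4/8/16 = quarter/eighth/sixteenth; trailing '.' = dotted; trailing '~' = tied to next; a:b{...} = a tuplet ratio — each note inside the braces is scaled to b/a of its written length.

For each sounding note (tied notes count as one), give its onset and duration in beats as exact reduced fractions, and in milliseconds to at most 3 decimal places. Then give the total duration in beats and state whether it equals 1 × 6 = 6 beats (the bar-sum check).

1) 0.0ms=0b +1525.424ms=3b
2) 1525.424ms=3b +1525.424ms=3b
Σ=6b of 6 (118bpm 6/8) — PASS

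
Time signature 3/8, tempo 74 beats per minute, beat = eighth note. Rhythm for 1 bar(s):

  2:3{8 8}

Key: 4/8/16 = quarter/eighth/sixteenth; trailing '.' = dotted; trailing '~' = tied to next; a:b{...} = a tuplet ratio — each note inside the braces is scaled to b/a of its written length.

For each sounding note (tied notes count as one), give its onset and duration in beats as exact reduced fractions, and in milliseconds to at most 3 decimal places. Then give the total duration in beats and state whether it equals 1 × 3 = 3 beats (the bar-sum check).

1) 0.0ms=0b +1216.216ms=3/2b
2) 1216.216ms=3/2b +1216.216ms=3/2b
Σ=3b of 3 (74bpm 3/8) — PASS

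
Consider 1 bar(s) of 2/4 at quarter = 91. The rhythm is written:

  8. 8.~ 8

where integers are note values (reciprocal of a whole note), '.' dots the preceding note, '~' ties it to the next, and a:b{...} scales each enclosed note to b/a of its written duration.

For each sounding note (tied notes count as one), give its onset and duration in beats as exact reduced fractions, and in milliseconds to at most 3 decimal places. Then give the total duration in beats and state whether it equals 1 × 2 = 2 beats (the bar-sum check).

1) 0.0ms=0b +494.505ms=3/4b
2) 494.505ms=3/4b +824.176ms=5/4b
Σ=2b of 2 (91bpm 2/4) — PASS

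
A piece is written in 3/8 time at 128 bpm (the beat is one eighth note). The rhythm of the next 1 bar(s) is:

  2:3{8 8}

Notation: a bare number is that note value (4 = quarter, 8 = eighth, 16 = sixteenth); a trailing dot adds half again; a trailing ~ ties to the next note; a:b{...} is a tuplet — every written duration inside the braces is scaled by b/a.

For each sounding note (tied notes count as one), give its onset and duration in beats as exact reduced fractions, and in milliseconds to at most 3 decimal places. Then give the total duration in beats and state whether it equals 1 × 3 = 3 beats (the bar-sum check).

1) 0.0ms=0b +703.125ms=3/2b
2) 703.125ms=3/2b +703.125ms=3/2b
Σ=3b of 3 (128bpm 3/8) — PASS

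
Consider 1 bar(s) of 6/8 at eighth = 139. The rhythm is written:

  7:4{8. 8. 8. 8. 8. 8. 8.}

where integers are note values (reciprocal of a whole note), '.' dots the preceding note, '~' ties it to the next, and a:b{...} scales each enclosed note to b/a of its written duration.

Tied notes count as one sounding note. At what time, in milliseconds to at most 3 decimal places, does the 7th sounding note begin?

1. 0.0ms @ 0 + 369.99ms (6/7)
2. 369.99ms @ 6/7 + 369.99ms (6/7)
3. 739.979ms @ 12/7 + 369.99ms (6/7)
4. 1109.969ms @ 18/7 + 369.99ms (6/7)
5. 1479.959ms @ 24/7 + 369.99ms (6/7)
6. 1849.949ms @ 30/7 + 369.99ms (6/7)
7. 2219.938ms @ 36/7 + 369.99ms (6/7)

note 7 onset = 36/7b = 2219.938ms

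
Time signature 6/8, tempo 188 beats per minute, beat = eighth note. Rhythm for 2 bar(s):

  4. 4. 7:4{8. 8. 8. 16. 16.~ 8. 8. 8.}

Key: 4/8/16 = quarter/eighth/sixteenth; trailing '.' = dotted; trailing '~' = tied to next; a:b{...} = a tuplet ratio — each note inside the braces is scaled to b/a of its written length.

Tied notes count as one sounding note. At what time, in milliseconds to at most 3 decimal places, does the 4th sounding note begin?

1. 0.0ms @ 0 + 957.447ms (3)
2. 957.447ms @ 3 + 957.447ms (3)
3. 1914.894ms @ 6 + 273.556ms (6/7)
4. 2188.45ms @ 48/7 + 273.556ms (6/7)
5. 2462.006ms @ 54/7 + 273.556ms (6/7)
6. 2735.562ms @ 60/7 + 136.778ms (3/7)
7. 2872.34ms @ 9 + 410.334ms (9/7)
8. 3282.675ms @ 72/7 + 273.556ms (6/7)
9. 3556.231ms @ 78/7 + 273.556ms (6/7)

note 4 onset = 48/7b = 2188.45ms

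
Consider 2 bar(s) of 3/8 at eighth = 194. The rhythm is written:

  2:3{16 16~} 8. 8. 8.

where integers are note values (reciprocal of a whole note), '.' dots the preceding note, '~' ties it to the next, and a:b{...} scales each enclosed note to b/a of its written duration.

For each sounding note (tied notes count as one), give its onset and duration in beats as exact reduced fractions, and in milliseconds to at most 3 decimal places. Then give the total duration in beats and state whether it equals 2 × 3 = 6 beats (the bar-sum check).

1) 0.0ms=0b +231.959ms=3/4b
2) 231.959ms=3/4b +695.876ms=9/4b
3) 927.835ms=3b +463.918ms=3/2b
4) 1391.753ms=9/2b +463.918ms=3/2b
Σ=6b of 6 (194bpm 3/8) — PASS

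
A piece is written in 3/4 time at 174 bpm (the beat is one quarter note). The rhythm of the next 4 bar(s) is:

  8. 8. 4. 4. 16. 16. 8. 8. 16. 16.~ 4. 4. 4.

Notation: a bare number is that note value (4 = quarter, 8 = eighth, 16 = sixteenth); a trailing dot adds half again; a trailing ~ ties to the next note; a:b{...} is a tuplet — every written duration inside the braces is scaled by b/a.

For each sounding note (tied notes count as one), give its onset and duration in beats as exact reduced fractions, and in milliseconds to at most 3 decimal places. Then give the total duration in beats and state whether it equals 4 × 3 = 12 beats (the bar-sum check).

1) 0.0ms=0b +258.621ms=3/4b
2) 258.621ms=3/4b +258.621ms=3/4b
3) 517.241ms=3/2b +517.241ms=3/2b
4) 1034.483ms=3b +517.241ms=3/2b
5) 1551.724ms=9/2b +129.31ms=3/8b
6) 1681.034ms=39/8b +129.31ms=3/8b
7) 1810.345ms=21/4b +258.621ms=3/4b
8) 2068.966ms=6b +258.621ms=3/4b
9) 2327.586ms=27/4b +129.31ms=3/8b
10) 2456.897ms=57/8b +646.552ms=15/8b
11) 3103.448ms=9b +517.241ms=3/2b
12) 3620.69ms=21/2b +517.241ms=3/2b
Σ=12b of 12 (174bpm 3/4) — PASS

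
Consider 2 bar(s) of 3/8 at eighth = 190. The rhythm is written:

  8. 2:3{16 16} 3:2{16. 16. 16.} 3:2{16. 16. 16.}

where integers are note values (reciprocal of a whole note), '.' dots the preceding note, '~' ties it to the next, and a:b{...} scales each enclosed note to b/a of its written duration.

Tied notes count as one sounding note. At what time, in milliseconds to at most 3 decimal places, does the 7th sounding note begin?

note 7 onset = 9/2b = 1421.053ms

1. 0.0ms @ 0 + 473.684ms (3/2)
2. 473.684ms @ 3/2 + 236.842ms (3/4)
3. 710.526ms @ 9/4 + 236.842ms (3/4)
4. 947.368ms @ 3 + 157.895ms (1/2)
5. 1105.263ms @ 7/2 + 157.895ms (1/2)
6. 1263.158ms @ 4 + 157.895ms (1/2)
7. 1421.053ms @ 9/2 + 157.895ms (1/2)
8. 1578.947ms @ 5 + 157.895ms (1/2)
9. 1736.842ms @ 11/2 + 157.895ms (1/2)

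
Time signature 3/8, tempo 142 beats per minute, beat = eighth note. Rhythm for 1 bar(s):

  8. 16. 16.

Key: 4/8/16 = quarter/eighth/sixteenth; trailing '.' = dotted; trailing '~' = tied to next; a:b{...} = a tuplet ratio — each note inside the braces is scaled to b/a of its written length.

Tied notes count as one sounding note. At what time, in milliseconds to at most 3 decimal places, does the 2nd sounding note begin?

note 2 onset = 3/2b = 633.803ms

1. 0.0ms @ 0 + 633.803ms (3/2)
2. 633.803ms @ 3/2 + 316.901ms (3/4)
3. 950.704ms @ 9/4 + 316.901ms (3/4)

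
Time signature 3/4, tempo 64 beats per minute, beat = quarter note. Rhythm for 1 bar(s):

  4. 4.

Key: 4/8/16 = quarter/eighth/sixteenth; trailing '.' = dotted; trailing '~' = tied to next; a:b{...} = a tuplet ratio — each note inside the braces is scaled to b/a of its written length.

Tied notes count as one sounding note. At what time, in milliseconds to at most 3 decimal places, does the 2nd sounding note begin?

1. 0.0ms @ 0 + 1406.25ms (3/2)
2. 1406.25ms @ 3/2 + 1406.25ms (3/2)

note 2 onset = 3/2b = 1406.25ms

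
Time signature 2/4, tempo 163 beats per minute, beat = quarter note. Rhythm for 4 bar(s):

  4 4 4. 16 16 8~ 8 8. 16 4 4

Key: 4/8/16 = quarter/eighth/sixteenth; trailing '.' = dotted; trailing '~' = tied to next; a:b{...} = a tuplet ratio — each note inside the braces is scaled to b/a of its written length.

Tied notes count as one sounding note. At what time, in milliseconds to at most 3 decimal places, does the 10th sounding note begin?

1. 0.0ms @ 0 + 368.098ms (1)
2. 368.098ms @ 1 + 368.098ms (1)
3. 736.196ms @ 2 + 552.147ms (3/2)
4. 1288.344ms @ 7/2 + 92.025ms (1/4)
5. 1380.368ms @ 15/4 + 92.025ms (1/4)
6. 1472.393ms @ 4 + 368.098ms (1)
7. 1840.491ms @ 5 + 276.074ms (3/4)
8. 2116.564ms @ 23/4 + 92.025ms (1/4)
9. 2208.589ms @ 6 + 368.098ms (1)
10. 2576.687ms @ 7 + 368.098ms (1)

note 10 onset = 7b = 2576.687ms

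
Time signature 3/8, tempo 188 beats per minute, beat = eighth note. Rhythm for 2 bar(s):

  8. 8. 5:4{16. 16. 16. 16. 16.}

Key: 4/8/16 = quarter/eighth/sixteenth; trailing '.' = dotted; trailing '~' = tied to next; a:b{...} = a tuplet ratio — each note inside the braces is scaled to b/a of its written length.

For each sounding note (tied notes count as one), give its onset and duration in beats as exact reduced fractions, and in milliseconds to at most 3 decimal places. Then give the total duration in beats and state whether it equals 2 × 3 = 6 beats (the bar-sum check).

1) 0.0ms=0b +478.723ms=3/2b
2) 478.723ms=3/2b +478.723ms=3/2b
3) 957.447ms=3b +191.489ms=3/5b
4) 1148.936ms=18/5b +191.489ms=3/5b
5) 1340.426ms=21/5b +191.489ms=3/5b
6) 1531.915ms=24/5b +191.489ms=3/5b
7) 1723.404ms=27/5b +191.489ms=3/5b
Σ=6b of 6 (188bpm 3/8) — PASS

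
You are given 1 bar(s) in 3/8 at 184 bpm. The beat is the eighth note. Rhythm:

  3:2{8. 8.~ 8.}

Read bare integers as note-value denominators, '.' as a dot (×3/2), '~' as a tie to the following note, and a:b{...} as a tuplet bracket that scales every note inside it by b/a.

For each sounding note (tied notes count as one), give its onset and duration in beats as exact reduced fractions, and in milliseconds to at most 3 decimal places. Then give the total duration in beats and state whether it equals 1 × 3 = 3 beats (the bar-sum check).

1) 0.0ms=0b +326.087ms=1b
2) 326.087ms=1b +652.174ms=2b
Σ=3b of 3 (184bpm 3/8) — PASS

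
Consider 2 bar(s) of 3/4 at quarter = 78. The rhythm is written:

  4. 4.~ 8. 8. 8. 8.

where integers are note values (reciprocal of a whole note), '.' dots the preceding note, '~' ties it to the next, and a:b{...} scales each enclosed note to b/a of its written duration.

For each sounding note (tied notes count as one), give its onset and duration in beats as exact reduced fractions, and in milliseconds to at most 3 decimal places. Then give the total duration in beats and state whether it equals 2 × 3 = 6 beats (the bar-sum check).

1) 0.0ms=0b +1153.846ms=3/2b
2) 1153.846ms=3/2b +1730.769ms=9/4b
3) 2884.615ms=15/4b +576.923ms=3/4b
4) 3461.538ms=9/2b +576.923ms=3/4b
5) 4038.462ms=21/4b +576.923ms=3/4b
Σ=6b of 6 (78bpm 3/4) — PASS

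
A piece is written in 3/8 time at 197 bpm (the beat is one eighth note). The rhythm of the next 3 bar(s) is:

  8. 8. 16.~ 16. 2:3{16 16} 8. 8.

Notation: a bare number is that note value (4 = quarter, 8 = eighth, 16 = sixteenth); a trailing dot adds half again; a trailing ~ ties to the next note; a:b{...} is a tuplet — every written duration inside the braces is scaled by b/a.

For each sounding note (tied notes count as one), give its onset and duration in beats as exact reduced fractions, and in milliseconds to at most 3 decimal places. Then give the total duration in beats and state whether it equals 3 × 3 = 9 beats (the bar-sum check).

1) 0.0ms=0b +456.853ms=3/2b
2) 456.853ms=3/2b +456.853ms=3/2b
3) 913.706ms=3b +456.853ms=3/2b
4) 1370.558ms=9/2b +228.426ms=3/4b
5) 1598.985ms=21/4b +228.426ms=3/4b
6) 1827.411ms=6b +456.853ms=3/2b
7) 2284.264ms=15/2b +456.853ms=3/2b
Σ=9b of 9 (197bpm 3/8) — PASS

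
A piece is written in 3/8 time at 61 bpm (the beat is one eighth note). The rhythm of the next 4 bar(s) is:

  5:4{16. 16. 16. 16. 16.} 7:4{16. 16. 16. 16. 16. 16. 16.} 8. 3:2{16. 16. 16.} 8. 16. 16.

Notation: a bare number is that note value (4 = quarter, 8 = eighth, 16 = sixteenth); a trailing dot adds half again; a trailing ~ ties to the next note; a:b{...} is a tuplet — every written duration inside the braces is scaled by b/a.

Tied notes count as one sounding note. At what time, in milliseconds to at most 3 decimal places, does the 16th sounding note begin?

1. 0.0ms @ 0 + 590.164ms (3/5)
2. 590.164ms @ 3/5 + 590.164ms (3/5)
3. 1180.328ms @ 6/5 + 590.164ms (3/5)
4. 1770.492ms @ 9/5 + 590.164ms (3/5)
5. 2360.656ms @ 12/5 + 590.164ms (3/5)
6. 2950.82ms @ 3 + 421.546ms (3/7)
7. 3372.365ms @ 24/7 + 421.546ms (3/7)
8. 3793.911ms @ 27/7 + 421.546ms (3/7)
9. 4215.457ms @ 30/7 + 421.546ms (3/7)
10. 4637.002ms @ 33/7 + 421.546ms (3/7)
11. 5058.548ms @ 36/7 + 421.546ms (3/7)
12. 5480.094ms @ 39/7 + 421.546ms (3/7)
13. 5901.639ms @ 6 + 1475.41ms (3/2)
14. 7377.049ms @ 15/2 + 491.803ms (1/2)
15. 7868.852ms @ 8 + 491.803ms (1/2)
16. 8360.656ms @ 17/2 + 491.803ms (1/2)
17. 8852.459ms @ 9 + 1475.41ms (3/2)
18. 10327.869ms @ 21/2 + 737.705ms (3/4)
19. 11065.574ms @ 45/4 + 737.705ms (3/4)

note 16 onset = 17/2b = 8360.656ms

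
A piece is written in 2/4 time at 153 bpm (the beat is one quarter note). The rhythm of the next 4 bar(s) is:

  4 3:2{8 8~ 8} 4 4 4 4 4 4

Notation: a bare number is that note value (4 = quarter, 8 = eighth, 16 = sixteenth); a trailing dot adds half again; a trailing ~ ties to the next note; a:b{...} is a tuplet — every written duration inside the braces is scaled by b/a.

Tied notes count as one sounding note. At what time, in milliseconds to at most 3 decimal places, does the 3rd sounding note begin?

1. 0.0ms @ 0 + 392.157ms (1)
2. 392.157ms @ 1 + 130.719ms (1/3)
3. 522.876ms @ 4/3 + 261.438ms (2/3)
4. 784.314ms @ 2 + 392.157ms (1)
5. 1176.471ms @ 3 + 392.157ms (1)
6. 1568.627ms @ 4 + 392.157ms (1)
7. 1960.784ms @ 5 + 392.157ms (1)
8. 2352.941ms @ 6 + 392.157ms (1)
9. 2745.098ms @ 7 + 392.157ms (1)

note 3 onset = 4/3b = 522.876ms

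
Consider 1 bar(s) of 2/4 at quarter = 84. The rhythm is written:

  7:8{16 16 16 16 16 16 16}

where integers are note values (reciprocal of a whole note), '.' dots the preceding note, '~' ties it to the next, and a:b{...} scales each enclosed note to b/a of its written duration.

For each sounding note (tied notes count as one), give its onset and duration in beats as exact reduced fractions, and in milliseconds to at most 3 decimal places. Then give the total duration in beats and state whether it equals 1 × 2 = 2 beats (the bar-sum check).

1) 0.0ms=0b +204.082ms=2/7b
2) 204.082ms=2/7b +204.082ms=2/7b
3) 408.163ms=4/7b +204.082ms=2/7b
4) 612.245ms=6/7b +204.082ms=2/7b
5) 816.327ms=8/7b +204.082ms=2/7b
6) 1020.408ms=10/7b +204.082ms=2/7b
7) 1224.49ms=12/7b +204.082ms=2/7b
Σ=2b of 2 (84bpm 2/4) — PASS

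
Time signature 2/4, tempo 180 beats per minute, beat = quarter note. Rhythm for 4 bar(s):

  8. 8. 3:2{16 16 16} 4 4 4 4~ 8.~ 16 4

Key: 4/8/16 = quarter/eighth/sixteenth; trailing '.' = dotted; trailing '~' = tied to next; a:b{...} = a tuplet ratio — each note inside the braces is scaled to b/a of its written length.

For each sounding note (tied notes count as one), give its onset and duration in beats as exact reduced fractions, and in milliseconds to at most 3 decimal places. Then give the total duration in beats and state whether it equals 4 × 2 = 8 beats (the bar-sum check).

1) 0.0ms=0b +250.0ms=3/4b
2) 250.0ms=3/4b +250.0ms=3/4b
3) 500.0ms=3/2b +55.556ms=1/6b
4) 555.556ms=5/3b +55.556ms=1/6b
5) 611.111ms=11/6b +55.556ms=1/6b
6) 666.667ms=2b +333.333ms=1b
7) 1000.0ms=3b +333.333ms=1b
8) 1333.333ms=4b +333.333ms=1b
9) 1666.667ms=5b +666.667ms=2b
10) 2333.333ms=7b +333.333ms=1b
Σ=8b of 8 (180bpm 2/4) — PASS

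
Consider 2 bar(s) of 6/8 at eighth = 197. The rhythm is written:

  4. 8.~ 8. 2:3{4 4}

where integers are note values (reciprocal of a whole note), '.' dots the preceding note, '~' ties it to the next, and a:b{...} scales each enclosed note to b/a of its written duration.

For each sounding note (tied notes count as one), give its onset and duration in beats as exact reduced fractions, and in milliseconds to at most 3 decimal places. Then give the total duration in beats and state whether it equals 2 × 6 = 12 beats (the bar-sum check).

1) 0.0ms=0b +913.706ms=3b
2) 913.706ms=3b +913.706ms=3b
3) 1827.411ms=6b +913.706ms=3b
4) 2741.117ms=9b +913.706ms=3b
Σ=12b of 12 (197bpm 6/8) — PASS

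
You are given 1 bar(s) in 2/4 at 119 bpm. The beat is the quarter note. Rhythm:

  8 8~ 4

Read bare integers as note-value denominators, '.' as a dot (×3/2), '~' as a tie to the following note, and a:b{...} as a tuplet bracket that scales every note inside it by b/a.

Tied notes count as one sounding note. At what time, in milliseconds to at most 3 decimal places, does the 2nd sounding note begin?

note 2 onset = 1/2b = 252.101ms

1. 0.0ms @ 0 + 252.101ms (1/2)
2. 252.101ms @ 1/2 + 756.303ms (3/2)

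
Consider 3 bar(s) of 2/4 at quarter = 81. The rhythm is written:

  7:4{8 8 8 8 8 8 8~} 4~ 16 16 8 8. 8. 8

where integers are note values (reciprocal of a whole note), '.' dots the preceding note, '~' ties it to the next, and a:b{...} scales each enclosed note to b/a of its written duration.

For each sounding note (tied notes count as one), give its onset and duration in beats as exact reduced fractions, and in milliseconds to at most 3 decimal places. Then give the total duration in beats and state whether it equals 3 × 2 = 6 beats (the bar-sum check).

1) 0.0ms=0b +211.64ms=2/7b
2) 211.64ms=2/7b +211.64ms=2/7b
3) 423.28ms=4/7b +211.64ms=2/7b
4) 634.921ms=6/7b +211.64ms=2/7b
5) 846.561ms=8/7b +211.64ms=2/7b
6) 1058.201ms=10/7b +211.64ms=2/7b
7) 1269.841ms=12/7b +1137.566ms=43/28b
8) 2407.407ms=13/4b +185.185ms=1/4b
9) 2592.593ms=7/2b +370.37ms=1/2b
10) 2962.963ms=4b +555.556ms=3/4b
11) 3518.519ms=19/4b +555.556ms=3/4b
12) 4074.074ms=11/2b +370.37ms=1/2b
Σ=6b of 6 (81bpm 2/4) — PASS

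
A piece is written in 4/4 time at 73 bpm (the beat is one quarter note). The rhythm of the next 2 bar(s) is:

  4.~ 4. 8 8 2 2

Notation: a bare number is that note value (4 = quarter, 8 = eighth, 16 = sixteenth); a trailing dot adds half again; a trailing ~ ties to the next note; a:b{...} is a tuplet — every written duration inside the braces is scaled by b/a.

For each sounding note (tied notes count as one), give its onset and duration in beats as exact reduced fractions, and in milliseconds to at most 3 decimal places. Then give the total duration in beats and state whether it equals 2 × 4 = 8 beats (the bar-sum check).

1) 0.0ms=0b +2465.753ms=3b
2) 2465.753ms=3b +410.959ms=1/2b
3) 2876.712ms=7/2b +410.959ms=1/2b
4) 3287.671ms=4b +1643.836ms=2b
5) 4931.507ms=6b +1643.836ms=2b
Σ=8b of 8 (73bpm 4/4) — PASS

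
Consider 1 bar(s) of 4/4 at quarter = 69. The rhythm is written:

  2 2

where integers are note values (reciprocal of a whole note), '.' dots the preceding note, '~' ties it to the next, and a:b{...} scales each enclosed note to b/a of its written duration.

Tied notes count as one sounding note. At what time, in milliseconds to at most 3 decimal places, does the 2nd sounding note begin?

note 2 onset = 2b = 1739.13ms

1. 0.0ms @ 0 + 1739.13ms (2)
2. 1739.13ms @ 2 + 1739.13ms (2)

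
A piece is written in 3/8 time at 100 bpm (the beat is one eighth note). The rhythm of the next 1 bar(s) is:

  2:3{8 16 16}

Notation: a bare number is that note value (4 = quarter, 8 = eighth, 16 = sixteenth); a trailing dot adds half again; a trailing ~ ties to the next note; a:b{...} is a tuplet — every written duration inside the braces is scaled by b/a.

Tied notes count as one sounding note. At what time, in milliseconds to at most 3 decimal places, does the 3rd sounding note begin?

1. 0.0ms @ 0 + 900.0ms (3/2)
2. 900.0ms @ 3/2 + 450.0ms (3/4)
3. 1350.0ms @ 9/4 + 450.0ms (3/4)

note 3 onset = 9/4b = 1350.0ms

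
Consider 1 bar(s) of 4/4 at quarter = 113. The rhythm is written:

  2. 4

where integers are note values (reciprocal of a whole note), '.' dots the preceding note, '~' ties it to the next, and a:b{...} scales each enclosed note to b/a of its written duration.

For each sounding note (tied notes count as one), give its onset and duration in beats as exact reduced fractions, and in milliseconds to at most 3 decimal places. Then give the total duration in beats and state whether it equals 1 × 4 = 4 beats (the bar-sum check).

1) 0.0ms=0b +1592.92ms=3b
2) 1592.92ms=3b +530.973ms=1b
Σ=4b of 4 (113bpm 4/4) — PASS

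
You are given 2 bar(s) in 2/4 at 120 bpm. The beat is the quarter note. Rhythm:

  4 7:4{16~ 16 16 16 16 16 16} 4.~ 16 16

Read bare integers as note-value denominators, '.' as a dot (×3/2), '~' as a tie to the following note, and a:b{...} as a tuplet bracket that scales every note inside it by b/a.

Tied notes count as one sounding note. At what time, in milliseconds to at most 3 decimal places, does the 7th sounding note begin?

note 7 onset = 13/7b = 928.571ms

1. 0.0ms @ 0 + 500.0ms (1)
2. 500.0ms @ 1 + 142.857ms (2/7)
3. 642.857ms @ 9/7 + 71.429ms (1/7)
4. 714.286ms @ 10/7 + 71.429ms (1/7)
5. 785.714ms @ 11/7 + 71.429ms (1/7)
6. 857.143ms @ 12/7 + 71.429ms (1/7)
7. 928.571ms @ 13/7 + 71.429ms (1/7)
8. 1000.0ms @ 2 + 875.0ms (7/4)
9. 1875.0ms @ 15/4 + 125.0ms (1/4)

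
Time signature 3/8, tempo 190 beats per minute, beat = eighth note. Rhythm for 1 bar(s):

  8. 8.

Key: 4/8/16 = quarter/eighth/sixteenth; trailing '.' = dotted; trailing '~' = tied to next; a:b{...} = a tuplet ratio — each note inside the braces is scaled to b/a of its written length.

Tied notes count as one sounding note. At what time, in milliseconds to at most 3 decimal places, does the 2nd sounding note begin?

1. 0.0ms @ 0 + 473.684ms (3/2)
2. 473.684ms @ 3/2 + 473.684ms (3/2)

note 2 onset = 3/2b = 473.684ms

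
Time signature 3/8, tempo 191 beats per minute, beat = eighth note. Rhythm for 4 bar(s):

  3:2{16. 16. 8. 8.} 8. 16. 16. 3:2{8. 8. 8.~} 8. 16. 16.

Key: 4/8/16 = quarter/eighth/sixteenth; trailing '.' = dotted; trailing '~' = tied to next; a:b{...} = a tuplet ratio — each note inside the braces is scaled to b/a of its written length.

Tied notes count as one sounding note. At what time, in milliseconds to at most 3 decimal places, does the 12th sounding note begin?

note 12 onset = 45/4b = 3534.031ms

1. 0.0ms @ 0 + 157.068ms (1/2)
2. 157.068ms @ 1/2 + 157.068ms (1/2)
3. 314.136ms @ 1 + 314.136ms (1)
4. 628.272ms @ 2 + 314.136ms (1)
5. 942.408ms @ 3 + 471.204ms (3/2)
6. 1413.613ms @ 9/2 + 235.602ms (3/4)
7. 1649.215ms @ 21/4 + 235.602ms (3/4)
8. 1884.817ms @ 6 + 314.136ms (1)
9. 2198.953ms @ 7 + 314.136ms (1)
10. 2513.089ms @ 8 + 785.34ms (5/2)
11. 3298.429ms @ 21/2 + 235.602ms (3/4)
12. 3534.031ms @ 45/4 + 235.602ms (3/4)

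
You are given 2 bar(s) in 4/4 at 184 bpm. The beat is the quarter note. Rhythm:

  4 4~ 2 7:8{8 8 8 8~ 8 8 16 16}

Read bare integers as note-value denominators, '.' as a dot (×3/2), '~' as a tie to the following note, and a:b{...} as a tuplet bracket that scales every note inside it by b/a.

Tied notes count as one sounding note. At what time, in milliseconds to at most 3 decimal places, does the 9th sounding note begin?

note 9 onset = 54/7b = 2515.528ms

1. 0.0ms @ 0 + 326.087ms (1)
2. 326.087ms @ 1 + 978.261ms (3)
3. 1304.348ms @ 4 + 186.335ms (4/7)
4. 1490.683ms @ 32/7 + 186.335ms (4/7)
5. 1677.019ms @ 36/7 + 186.335ms (4/7)
6. 1863.354ms @ 40/7 + 372.671ms (8/7)
7. 2236.025ms @ 48/7 + 186.335ms (4/7)
8. 2422.36ms @ 52/7 + 93.168ms (2/7)
9. 2515.528ms @ 54/7 + 93.168ms (2/7)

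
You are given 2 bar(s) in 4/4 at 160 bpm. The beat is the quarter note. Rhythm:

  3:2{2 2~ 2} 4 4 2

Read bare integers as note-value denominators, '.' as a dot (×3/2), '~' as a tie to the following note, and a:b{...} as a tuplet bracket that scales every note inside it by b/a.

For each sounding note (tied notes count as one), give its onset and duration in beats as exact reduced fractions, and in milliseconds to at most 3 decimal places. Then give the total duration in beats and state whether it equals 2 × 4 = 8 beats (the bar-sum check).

1) 0.0ms=0b +500.0ms=4/3b
2) 500.0ms=4/3b +1000.0ms=8/3b
3) 1500.0ms=4b +375.0ms=1b
4) 1875.0ms=5b +375.0ms=1b
5) 2250.0ms=6b +750.0ms=2b
Σ=8b of 8 (160bpm 4/4) — PASS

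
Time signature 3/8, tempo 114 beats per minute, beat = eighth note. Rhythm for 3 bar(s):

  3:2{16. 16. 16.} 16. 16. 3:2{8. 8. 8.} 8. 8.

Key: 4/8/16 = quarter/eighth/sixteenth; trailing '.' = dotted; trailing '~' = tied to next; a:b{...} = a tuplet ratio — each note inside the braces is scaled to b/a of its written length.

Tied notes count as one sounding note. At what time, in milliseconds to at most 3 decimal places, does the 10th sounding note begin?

1. 0.0ms @ 0 + 263.158ms (1/2)
2. 263.158ms @ 1/2 + 263.158ms (1/2)
3. 526.316ms @ 1 + 263.158ms (1/2)
4. 789.474ms @ 3/2 + 394.737ms (3/4)
5. 1184.211ms @ 9/4 + 394.737ms (3/4)
6. 1578.947ms @ 3 + 526.316ms (1)
7. 2105.263ms @ 4 + 526.316ms (1)
8. 2631.579ms @ 5 + 526.316ms (1)
9. 3157.895ms @ 6 + 789.474ms (3/2)
10. 3947.368ms @ 15/2 + 789.474ms (3/2)

note 10 onset = 15/2b = 3947.368ms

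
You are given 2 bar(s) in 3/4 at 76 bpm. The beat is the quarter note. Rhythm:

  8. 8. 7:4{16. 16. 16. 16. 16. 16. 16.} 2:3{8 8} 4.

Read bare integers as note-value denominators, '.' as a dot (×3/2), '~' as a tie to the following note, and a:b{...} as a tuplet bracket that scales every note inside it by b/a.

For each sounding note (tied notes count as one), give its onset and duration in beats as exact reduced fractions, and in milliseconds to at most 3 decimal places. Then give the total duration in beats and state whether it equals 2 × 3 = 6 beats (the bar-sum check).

1) 0.0ms=0b +592.105ms=3/4b
2) 592.105ms=3/4b +592.105ms=3/4b
3) 1184.211ms=3/2b +169.173ms=3/14b
4) 1353.383ms=12/7b +169.173ms=3/14b
5) 1522.556ms=27/14b +169.173ms=3/14b
6) 1691.729ms=15/7b +169.173ms=3/14b
7) 1860.902ms=33/14b +169.173ms=3/14b
8) 2030.075ms=18/7b +169.173ms=3/14b
9) 2199.248ms=39/14b +169.173ms=3/14b
10) 2368.421ms=3b +592.105ms=3/4b
11) 2960.526ms=15/4b +592.105ms=3/4b
12) 3552.632ms=9/2b +1184.211ms=3/2b
Σ=6b of 6 (76bpm 3/4) — PASS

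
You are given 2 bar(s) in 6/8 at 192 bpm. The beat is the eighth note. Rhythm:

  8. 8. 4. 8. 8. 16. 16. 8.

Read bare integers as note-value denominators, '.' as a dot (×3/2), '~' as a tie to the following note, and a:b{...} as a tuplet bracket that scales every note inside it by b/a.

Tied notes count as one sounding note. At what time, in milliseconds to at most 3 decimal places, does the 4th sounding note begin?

1. 0.0ms @ 0 + 468.75ms (3/2)
2. 468.75ms @ 3/2 + 468.75ms (3/2)
3. 937.5ms @ 3 + 937.5ms (3)
4. 1875.0ms @ 6 + 468.75ms (3/2)
5. 2343.75ms @ 15/2 + 468.75ms (3/2)
6. 2812.5ms @ 9 + 234.375ms (3/4)
7. 3046.875ms @ 39/4 + 234.375ms (3/4)
8. 3281.25ms @ 21/2 + 468.75ms (3/2)

note 4 onset = 6b = 1875.0ms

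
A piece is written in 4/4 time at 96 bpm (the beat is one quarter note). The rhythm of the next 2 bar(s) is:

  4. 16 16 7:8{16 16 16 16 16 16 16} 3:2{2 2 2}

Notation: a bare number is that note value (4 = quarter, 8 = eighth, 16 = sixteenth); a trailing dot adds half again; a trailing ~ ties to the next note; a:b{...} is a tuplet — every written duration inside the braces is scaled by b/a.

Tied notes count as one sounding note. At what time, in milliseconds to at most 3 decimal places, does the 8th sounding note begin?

note 8 onset = 22/7b = 1964.286ms

1. 0.0ms @ 0 + 937.5ms (3/2)
2. 937.5ms @ 3/2 + 156.25ms (1/4)
3. 1093.75ms @ 7/4 + 156.25ms (1/4)
4. 1250.0ms @ 2 + 178.571ms (2/7)
5. 1428.571ms @ 16/7 + 178.571ms (2/7)
6. 1607.143ms @ 18/7 + 178.571ms (2/7)
7. 1785.714ms @ 20/7 + 178.571ms (2/7)
8. 1964.286ms @ 22/7 + 178.571ms (2/7)
9. 2142.857ms @ 24/7 + 178.571ms (2/7)
10. 2321.429ms @ 26/7 + 178.571ms (2/7)
11. 2500.0ms @ 4 + 833.333ms (4/3)
12. 3333.333ms @ 16/3 + 833.333ms (4/3)
13. 4166.667ms @ 20/3 + 833.333ms (4/3)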